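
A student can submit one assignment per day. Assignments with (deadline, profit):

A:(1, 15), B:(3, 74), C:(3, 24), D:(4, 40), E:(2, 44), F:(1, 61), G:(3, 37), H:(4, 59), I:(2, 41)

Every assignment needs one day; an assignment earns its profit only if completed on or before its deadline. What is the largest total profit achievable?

Profit order: B=74 F=61 H=59 E=44 I=41 D=40 G=37 C=24 A=15
Assign: B→slot 3, F→slot 1, H→slot 4, E→slot 2, I skipped, D skipped, G skipped, C skipped, A skipped.
Slots: [1:F] [2:E] [3:B] [4:H]
Profit = 61 + 44 + 74 + 59 = 238

238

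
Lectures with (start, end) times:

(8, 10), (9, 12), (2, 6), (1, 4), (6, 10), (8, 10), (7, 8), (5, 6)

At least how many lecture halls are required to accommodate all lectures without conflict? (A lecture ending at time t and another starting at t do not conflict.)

Count concurrent intervals with a sweep; the peak is the room count.
starts: [1, 2, 5, 6, 7, 8, 8, 9]
ends:   [4, 6, 6, 8, 10, 10, 10, 12]
s1→1 s2→2 e4→1 s5→2 e6→1 e6→0 s6→1 s7→2 e8→1 s8→2 s8→3 s9→4  — peak 4.

4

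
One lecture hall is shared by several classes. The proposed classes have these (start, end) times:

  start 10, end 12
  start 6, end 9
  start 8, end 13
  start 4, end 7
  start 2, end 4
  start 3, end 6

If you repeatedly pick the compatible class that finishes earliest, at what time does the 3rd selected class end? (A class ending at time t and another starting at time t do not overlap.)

Sorted by end: (2,4)  (3,6)  (4,7)  (6,9)  (10,12)  (8,13)
take (2,4); take (4,7); take (10,12).
Selected: (2,4) (4,7) (10,12)

12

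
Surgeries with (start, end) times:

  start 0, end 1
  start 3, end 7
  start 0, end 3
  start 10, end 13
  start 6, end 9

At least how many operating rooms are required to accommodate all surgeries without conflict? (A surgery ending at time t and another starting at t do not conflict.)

Count concurrent intervals with a sweep; the peak is the room count.
starts: [0, 0, 3, 6, 10]
ends:   [1, 3, 7, 9, 13]
s0→1 s0→2  — peak 2.

2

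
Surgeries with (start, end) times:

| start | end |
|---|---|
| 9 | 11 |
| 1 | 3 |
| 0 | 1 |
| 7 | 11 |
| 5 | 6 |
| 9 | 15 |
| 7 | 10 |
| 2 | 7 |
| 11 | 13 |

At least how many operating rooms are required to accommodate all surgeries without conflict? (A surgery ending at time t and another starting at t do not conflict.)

The answer is the maximum number of intervals overlapping at any instant.
Events (time:±→running): 0:+→1 1:-→0 1:+→1 2:+→2 3:-→1 5:+→2 6:-→1 7:-→0 7:+→1 7:+→2 9:+→3 9:+→4 … peak 4.

4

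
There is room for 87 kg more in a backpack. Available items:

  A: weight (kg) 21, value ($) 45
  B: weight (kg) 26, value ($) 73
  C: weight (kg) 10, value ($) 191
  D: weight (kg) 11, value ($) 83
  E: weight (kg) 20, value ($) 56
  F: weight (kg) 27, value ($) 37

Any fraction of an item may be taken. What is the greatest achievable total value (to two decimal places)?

Order: C (191/10=19.10) > D (83/11=7.55) > B (73/26=2.81) > E (56/20=2.80) > A (45/21=2.14) > F (37/27=1.37)
Fill: take C (10 @ 191) → take D (11 @ 83) → take B (26 @ 73) → take E (20 @ 56) → take 20/21 of A → 42.86; 87/87 used.
Total value = 445.86

445.86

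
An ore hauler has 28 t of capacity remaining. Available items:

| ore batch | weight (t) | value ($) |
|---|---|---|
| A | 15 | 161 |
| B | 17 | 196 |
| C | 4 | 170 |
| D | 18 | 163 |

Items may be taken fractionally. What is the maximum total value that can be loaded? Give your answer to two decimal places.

441.13

Greedy by value/weight ratio, highest first.
Ratios (sorted): C 42.50, B 11.53, A 10.73, D 9.06
take C (4 @ 170); take B (17 @ 196); take 7/15 of A → 75.13. Capacity used 28/28.
Total value = 441.13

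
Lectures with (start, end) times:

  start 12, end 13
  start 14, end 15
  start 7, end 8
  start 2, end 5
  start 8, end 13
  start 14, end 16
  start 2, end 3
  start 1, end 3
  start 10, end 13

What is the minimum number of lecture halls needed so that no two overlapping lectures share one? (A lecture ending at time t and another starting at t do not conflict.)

3

Events (time:±→running): 1:+→1 2:+→2 2:+→3 … peak 3.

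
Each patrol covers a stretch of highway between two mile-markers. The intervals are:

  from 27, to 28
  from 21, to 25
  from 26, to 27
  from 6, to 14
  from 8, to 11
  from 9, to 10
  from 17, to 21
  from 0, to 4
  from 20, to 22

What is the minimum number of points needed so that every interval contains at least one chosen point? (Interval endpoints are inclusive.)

By right end: [0,4]  [9,10]  [8,11]  [6,14]  [17,21]  [20,22]  [21,25]  [26,27]  [27,28]
[0,4] uncovered → point at 4; [9,10] uncovered → point at 10; [17,21] uncovered → point at 21; [26,27] uncovered → point at 27.
Points: 4, 10, 21, 27 (4 total).

4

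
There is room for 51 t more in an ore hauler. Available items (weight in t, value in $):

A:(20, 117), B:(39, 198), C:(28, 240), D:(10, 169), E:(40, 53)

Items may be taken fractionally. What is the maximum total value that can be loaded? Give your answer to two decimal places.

Order: D (169/10=16.90) > C (240/28=8.57) > A (117/20=5.85) > B (198/39=5.08) > E (53/40=1.32)
Fill: take D (10 @ 169) → take C (28 @ 240) → take 13/20 of A → 76.05; 51/51 used.
Total value = 485.05

485.05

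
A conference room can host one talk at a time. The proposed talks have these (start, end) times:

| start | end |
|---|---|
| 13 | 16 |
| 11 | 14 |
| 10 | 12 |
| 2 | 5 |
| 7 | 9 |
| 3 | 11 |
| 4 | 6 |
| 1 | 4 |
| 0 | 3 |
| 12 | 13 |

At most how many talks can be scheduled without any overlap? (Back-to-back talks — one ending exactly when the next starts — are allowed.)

6

Sorted by end: (0,3)  (1,4)  (2,5)  (4,6)  (7,9)  (3,11)  (10,12)  (12,13)  (11,14)  (13,16)
take (0,3); skip (1,4); take (4,6); take (7,9); take (10,12); take (12,13); skip (11,14); take (13,16).
Selected 6 talks.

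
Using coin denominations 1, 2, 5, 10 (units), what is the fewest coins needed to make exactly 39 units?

Use the largest denomination that fits, subtract, and repeat.
39 − 3×10→9 − 1×5→4 − 2×2→0
Total coins = 3 + 1 + 2 = 6

6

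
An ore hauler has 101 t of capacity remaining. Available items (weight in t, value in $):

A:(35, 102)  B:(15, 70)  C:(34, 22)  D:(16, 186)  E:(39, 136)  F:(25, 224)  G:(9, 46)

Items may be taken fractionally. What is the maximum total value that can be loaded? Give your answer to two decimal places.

651.54

Greedy by value/weight ratio, highest first.
Ratios (sorted): D 11.62, F 8.96, G 5.11, B 4.67, E 3.49, A 2.91, C 0.65
take D (16 @ 186); take F (25 @ 224); take G (9 @ 46); take B (15 @ 70); take 36/39 of E → 125.54. Capacity used 101/101.
Total value = 651.54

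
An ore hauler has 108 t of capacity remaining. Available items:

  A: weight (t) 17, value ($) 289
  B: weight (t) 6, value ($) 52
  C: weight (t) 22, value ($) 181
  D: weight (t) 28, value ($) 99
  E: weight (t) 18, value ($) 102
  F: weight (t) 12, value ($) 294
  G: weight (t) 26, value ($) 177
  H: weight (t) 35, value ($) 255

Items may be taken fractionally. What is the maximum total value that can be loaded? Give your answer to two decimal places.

Sort by value per unit weight and fill in that order.
Order: F (294/12=24.50) > A (289/17=17.00) > B (52/6=8.67) > C (181/22=8.23) > H (255/35=7.29) > G (177/26=6.81) > E (102/18=5.67) > D (99/28=3.54)
Fill: take F (12 @ 294) → take A (17 @ 289) → take B (6 @ 52) → take C (22 @ 181) → take H (35 @ 255) → take 16/26 of G → 108.92; 108/108 used.
Total value = 1179.92

1179.92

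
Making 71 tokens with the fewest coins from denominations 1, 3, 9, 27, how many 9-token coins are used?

1

Greedy: take as many of the largest coin as possible, then repeat with the remainder.
71 = 2×27 + 1×9 + 2×3 + 2×1
Count of 9: 1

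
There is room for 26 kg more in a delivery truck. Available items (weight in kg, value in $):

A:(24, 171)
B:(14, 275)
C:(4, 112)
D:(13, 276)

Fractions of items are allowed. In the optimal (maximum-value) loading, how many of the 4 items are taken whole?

Greedy by value/weight ratio, highest first.
Ratios (sorted): C 28.00, D 21.23, B 19.64, A 7.12
take C (4 @ 112); take D (13 @ 276); take 9/14 of B → 176.79. Capacity used 26/26.
2 item(s) taken whole; one partial (take 9/14 of B).

2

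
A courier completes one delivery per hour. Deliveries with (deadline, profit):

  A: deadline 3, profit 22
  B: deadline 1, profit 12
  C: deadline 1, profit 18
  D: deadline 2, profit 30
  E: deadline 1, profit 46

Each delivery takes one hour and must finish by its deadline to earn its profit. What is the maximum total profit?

98

By profit: E(d1,46), D(d2,30), A(d3,22), C(d1,18), B(d1,12)
E→slot 1; D→slot 2; A→slot 3; C skipped; B skipped.
Profit = 46 + 30 + 22 = 98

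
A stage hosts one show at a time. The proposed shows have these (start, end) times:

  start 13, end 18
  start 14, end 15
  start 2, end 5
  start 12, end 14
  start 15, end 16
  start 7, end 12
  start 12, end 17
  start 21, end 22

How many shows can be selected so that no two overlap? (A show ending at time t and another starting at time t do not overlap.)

6

Sorted by end: (2,5)  (7,12)  (12,14)  (14,15)  (15,16)  (12,17)  (13,18)  (21,22)
take (2,5); take (7,12); take (12,14); take (14,15); take (15,16); skip (12,17); take (21,22).
Selected 6 shows.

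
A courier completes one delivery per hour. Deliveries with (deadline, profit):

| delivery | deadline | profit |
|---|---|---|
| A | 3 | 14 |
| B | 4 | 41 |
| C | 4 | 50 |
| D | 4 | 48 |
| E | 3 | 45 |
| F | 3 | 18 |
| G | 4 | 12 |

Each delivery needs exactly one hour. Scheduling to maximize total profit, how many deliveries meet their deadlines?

Sort by profit descending; place each in the latest free slot ≤ its deadline.
Profit order: C=50 D=48 E=45 B=41 F=18 A=14 G=12
Assign: C→slot 4, D→slot 3, E→slot 2, B→slot 1, F skipped, A skipped, G skipped.
Slots: [1:B] [2:E] [3:D] [4:C]
4 of 7 scheduled.

4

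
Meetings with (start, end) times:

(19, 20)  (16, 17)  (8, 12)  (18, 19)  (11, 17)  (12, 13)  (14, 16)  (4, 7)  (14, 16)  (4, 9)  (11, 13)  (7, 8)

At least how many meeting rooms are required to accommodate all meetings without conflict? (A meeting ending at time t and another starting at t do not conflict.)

3

starts: [4, 4, 7, 8, 11, 11, 12, 14, 14, 16, 18, 19]
ends:   [7, 8, 9, 12, 13, 13, 16, 16, 17, 17, 19, 20]
s4→1 s4→2 e7→1 s7→2 e8→1 s8→2 e9→1 s11→2 s11→3  — peak 3.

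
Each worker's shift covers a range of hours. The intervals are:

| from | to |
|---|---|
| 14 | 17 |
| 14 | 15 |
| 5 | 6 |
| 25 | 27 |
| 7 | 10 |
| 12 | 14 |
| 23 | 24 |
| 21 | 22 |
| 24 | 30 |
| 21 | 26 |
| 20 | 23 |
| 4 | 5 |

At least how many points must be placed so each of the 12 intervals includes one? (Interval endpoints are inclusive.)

Process intervals by earliest right end; each time one isn't hit yet, stab at its right endpoint.
Sorted: [4,5] [5,6] [7,10] [12,14] [14,15] [14,17] [21,22] [20,23] [23,24] [21,26] [25,27] [24,30]
{[4,5],[5,6]} hit by 5; {[7,10]} hit by 10; {[12,14],[14,15],[14,17]} hit by 14; {[21,22],[20,23]} hit by 22; {[23,24],[21,26]} hit by 24; {[25,27],[24,30]} hit by 27.
Points: 5, 10, 14, 22, 24, 27 (6 total).

6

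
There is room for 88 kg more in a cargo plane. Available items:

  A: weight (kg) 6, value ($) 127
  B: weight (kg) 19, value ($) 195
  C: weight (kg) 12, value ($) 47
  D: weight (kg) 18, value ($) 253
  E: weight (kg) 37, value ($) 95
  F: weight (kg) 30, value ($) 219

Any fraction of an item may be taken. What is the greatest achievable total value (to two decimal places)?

848.70

Ratios (sorted): A 21.17, D 14.06, B 10.26, F 7.30, C 3.92, E 2.57
take A (6 @ 127); take D (18 @ 253); take B (19 @ 195); take F (30 @ 219); take C (12 @ 47); take 3/37 of E → 7.70. Capacity used 88/88.
Total value = 848.70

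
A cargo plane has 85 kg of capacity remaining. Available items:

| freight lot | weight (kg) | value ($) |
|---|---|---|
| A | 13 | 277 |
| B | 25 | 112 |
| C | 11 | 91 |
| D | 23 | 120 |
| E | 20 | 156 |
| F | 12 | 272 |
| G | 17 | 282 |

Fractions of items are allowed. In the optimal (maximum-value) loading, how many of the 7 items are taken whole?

Sort by value per unit weight and fill in that order.
Order: F (272/12=22.67) > A (277/13=21.31) > G (282/17=16.59) > C (91/11=8.27) > E (156/20=7.80) > D (120/23=5.22) > B (112/25=4.48)
Fill: take F (12 @ 272) → take A (13 @ 277) → take G (17 @ 282) → take C (11 @ 91) → take E (20 @ 156) → take 12/23 of D → 62.61; 85/85 used.
5 item(s) taken whole; one partial (take 12/23 of D).

5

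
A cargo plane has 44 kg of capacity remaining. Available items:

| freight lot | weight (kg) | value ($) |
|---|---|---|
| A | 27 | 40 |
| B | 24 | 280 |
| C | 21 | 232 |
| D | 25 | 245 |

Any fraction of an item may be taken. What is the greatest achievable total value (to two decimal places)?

500.95

Greedy by value/weight ratio, highest first.
Order: B (280/24=11.67) > C (232/21=11.05) > D (245/25=9.80) > A (40/27=1.48)
Fill: take B (24 @ 280) → take 20/21 of C → 220.95; 44/44 used.
Total value = 500.95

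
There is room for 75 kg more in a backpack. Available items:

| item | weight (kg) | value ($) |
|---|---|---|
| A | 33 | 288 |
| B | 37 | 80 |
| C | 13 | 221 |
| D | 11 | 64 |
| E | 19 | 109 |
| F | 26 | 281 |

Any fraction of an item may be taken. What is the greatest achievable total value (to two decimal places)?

807.45

Greedy by value/weight ratio, highest first.
Order: C (221/13=17.00) > F (281/26=10.81) > A (288/33=8.73) > D (64/11=5.82) > E (109/19=5.74) > B (80/37=2.16)
Fill: take C (13 @ 221) → take F (26 @ 281) → take A (33 @ 288) → take 3/11 of D → 17.45; 75/75 used.
Total value = 807.45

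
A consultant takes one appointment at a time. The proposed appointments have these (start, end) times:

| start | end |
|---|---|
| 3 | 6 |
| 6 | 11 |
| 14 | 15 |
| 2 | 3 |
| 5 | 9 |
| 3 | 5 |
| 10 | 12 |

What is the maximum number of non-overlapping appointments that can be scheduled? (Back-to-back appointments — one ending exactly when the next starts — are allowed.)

5

Sort by end time and greedily take each interval whose start is ≥ the last chosen end.
Sorted by end: (2,3)  (3,5)  (3,6)  (5,9)  (6,11)  (10,12)  (14,15)
take (2,3); take (3,5); skip (3,6); take (5,9); skip (6,11); take (10,12); take (14,15).
Selected 5 appointments.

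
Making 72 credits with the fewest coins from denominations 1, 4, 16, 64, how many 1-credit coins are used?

Use the largest denomination that fits, subtract, and repeat.
72 = 1×64 + 2×4
Count of 1: 0

0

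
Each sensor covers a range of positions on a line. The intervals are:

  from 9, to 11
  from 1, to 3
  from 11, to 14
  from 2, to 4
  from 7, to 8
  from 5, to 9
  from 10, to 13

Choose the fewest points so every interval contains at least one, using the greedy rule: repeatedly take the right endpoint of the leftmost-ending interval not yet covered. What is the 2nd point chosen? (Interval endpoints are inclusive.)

8

By right end: [1,3]  [2,4]  [7,8]  [5,9]  [9,11]  [10,13]  [11,14]
[1,3] uncovered → point at 3; [7,8] uncovered → point at 8; [9,11] uncovered → point at 11.
Points: 3, 8, 11 (3 total).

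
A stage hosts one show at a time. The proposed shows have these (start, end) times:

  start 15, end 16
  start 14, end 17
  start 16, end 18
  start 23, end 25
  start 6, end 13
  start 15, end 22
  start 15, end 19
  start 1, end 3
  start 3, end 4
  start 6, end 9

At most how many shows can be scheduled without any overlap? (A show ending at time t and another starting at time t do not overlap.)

Greedy by earliest finish: after sorting by end time, pick each interval compatible with the last pick.
Sorted by end: (1,3)  (3,4)  (6,9)  (6,13)  (15,16)  (14,17)  (16,18)  (15,19)  (15,22)  (23,25)
take (1,3); take (3,4); take (6,9); skip (6,13); take (15,16); skip (14,17); take (16,18); skip (15,19); take (23,25).
Selected 6 shows.

6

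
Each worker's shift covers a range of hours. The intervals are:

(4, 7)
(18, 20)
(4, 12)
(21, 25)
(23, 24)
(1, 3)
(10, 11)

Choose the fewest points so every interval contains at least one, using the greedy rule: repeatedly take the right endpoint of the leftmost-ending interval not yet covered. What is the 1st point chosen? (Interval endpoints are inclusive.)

Process intervals by earliest right end; each time one isn't hit yet, stab at its right endpoint.
By right end: [1,3]  [4,7]  [10,11]  [4,12]  [18,20]  [23,24]  [21,25]
[1,3] uncovered → point at 3; [4,7] uncovered → point at 7; [10,11] uncovered → point at 11; [18,20] uncovered → point at 20; [23,24] uncovered → point at 24.
Points: 3, 7, 11, 20, 24 (5 total).

3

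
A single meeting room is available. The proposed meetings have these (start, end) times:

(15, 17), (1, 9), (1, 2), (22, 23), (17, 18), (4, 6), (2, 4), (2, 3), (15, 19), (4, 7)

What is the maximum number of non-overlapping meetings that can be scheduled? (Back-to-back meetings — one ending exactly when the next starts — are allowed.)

Sort by end time and greedily take each interval whose start is ≥ the last chosen end.
Sorted by end: (1,2)  (2,3)  (2,4)  (4,6)  (4,7)  (1,9)  (15,17)  (17,18)  (15,19)  (22,23)
take (1,2); take (2,3); skip (2,4); take (4,6); skip (1,9); take (15,17); take (17,18); skip (15,19); take (22,23).
Selected 6 meetings.

6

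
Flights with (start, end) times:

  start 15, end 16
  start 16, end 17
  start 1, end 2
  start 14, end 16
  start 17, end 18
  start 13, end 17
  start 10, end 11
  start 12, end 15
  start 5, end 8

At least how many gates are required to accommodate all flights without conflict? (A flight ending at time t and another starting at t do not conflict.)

The answer is the maximum number of intervals overlapping at any instant.
Events (time:±→running): 1:+→1 2:-→0 5:+→1 8:-→0 10:+→1 11:-→0 12:+→1 13:+→2 14:+→3 … peak 3.

3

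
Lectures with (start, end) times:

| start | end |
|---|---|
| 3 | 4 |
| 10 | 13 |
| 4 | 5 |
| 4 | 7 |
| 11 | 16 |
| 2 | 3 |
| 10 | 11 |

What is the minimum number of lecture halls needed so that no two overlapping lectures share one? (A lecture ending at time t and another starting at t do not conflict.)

The answer is the maximum number of intervals overlapping at any instant.
Events (time:±→running): 2:+→1 3:-→0 3:+→1 4:-→0 4:+→1 4:+→2 … peak 2.

2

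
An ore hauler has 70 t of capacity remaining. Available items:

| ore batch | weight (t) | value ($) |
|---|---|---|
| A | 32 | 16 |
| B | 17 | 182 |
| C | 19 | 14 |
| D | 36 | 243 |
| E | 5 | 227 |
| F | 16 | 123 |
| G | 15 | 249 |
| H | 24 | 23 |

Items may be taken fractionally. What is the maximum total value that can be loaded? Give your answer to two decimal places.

Ratios (sorted): E 45.40, G 16.60, B 10.71, F 7.69, D 6.75, H 0.96, C 0.74, A 0.50
take E (5 @ 227); take G (15 @ 249); take B (17 @ 182); take F (16 @ 123); take 17/36 of D → 114.75. Capacity used 70/70.
Total value = 895.75

895.75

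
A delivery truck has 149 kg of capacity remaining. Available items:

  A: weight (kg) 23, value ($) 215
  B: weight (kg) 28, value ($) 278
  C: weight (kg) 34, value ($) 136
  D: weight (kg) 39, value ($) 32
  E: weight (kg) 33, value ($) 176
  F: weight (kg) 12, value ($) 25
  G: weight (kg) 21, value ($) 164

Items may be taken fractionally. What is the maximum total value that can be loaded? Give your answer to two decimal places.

989.83

Ratios (sorted): B 9.93, A 9.35, G 7.81, E 5.33, C 4.00, F 2.08, D 0.82
take B (28 @ 278); take A (23 @ 215); take G (21 @ 164); take E (33 @ 176); take C (34 @ 136); take 10/12 of F → 20.83. Capacity used 149/149.
Total value = 989.83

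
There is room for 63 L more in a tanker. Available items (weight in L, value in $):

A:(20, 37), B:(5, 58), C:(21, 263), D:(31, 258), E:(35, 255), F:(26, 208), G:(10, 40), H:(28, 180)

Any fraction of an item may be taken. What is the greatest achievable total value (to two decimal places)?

627.00

Sort by value per unit weight and fill in that order.
Order: C (263/21=12.52) > B (58/5=11.60) > D (258/31=8.32) > F (208/26=8.00) > E (255/35=7.29) > H (180/28=6.43) > G (40/10=4.00) > A (37/20=1.85)
Fill: take C (21 @ 263) → take B (5 @ 58) → take D (31 @ 258) → take 6/26 of F → 48.00; 63/63 used.
Total value = 627.00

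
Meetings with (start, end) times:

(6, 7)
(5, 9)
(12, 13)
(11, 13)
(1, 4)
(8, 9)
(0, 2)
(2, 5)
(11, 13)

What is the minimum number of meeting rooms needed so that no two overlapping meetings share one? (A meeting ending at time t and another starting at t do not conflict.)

3

starts: [0, 1, 2, 5, 6, 8, 11, 11, 12]
ends:   [2, 4, 5, 7, 9, 9, 13, 13, 13]
s0→1 s1→2 e2→1 s2→2 e4→1 e5→0 s5→1 s6→2 e7→1 s8→2 e9→1 e9→0 s11→1 s11→2 s12→3  — peak 3.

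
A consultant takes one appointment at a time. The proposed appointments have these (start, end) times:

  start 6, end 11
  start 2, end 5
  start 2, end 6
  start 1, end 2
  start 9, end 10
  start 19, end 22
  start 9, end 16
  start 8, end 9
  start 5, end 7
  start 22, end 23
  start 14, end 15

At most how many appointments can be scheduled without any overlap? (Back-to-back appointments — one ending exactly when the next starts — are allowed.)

8

Order by finish time; keep every interval that doesn't clash with the previous kept one.
By end time: (1,2), (2,5), (2,6), (5,7), (8,9), (9,10), (6,11), (14,15), (9,16), (19,22), (22,23).
Pick (1,2); next start ≥ 2 → (2,5); next start ≥ 5 → (5,7); next start ≥ 7 → (8,9); next start ≥ 9 → (9,10); next start ≥ 10 → (14,15); next start ≥ 15 → (19,22); next start ≥ 22 → (22,23).
Selected 8 appointments.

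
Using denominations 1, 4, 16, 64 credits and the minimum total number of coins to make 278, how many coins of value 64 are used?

4

Use the largest denomination that fits, subtract, and repeat.
278 = 4×64 + 1×16 + 1×4 + 2×1
Count of 64: 4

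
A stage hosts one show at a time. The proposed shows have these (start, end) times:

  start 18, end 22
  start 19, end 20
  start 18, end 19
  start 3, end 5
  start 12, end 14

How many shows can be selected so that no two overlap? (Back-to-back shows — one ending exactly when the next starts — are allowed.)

By end time: (3,5), (12,14), (18,19), (19,20), (18,22).
Pick (3,5); next start ≥ 5 → (12,14); next start ≥ 14 → (18,19); next start ≥ 19 → (19,20).
Selected 4 shows.

4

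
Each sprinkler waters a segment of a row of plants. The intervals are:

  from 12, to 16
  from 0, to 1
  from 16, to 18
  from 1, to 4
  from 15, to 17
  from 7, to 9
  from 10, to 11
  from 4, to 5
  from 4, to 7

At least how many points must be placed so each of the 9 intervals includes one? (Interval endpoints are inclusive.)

Sorted: [0,1] [1,4] [4,5] [4,7] [7,9] [10,11] [12,16] [15,17] [16,18]
{[0,1],[1,4]} hit by 1; {[4,5],[4,7]} hit by 5; {[7,9]} hit by 9; {[10,11]} hit by 11; {[12,16],[15,17],[16,18]} hit by 16.
Points: 1, 5, 9, 11, 16 (5 total).

5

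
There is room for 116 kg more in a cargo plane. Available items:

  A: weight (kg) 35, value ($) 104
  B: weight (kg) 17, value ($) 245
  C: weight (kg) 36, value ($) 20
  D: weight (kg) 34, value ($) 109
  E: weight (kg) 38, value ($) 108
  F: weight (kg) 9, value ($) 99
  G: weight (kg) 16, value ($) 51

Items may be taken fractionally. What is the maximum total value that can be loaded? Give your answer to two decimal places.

Order: B (245/17=14.41) > F (99/9=11.00) > D (109/34=3.21) > G (51/16=3.19) > A (104/35=2.97) > E (108/38=2.84) > C (20/36=0.56)
Fill: take B (17 @ 245) → take F (9 @ 99) → take D (34 @ 109) → take G (16 @ 51) → take A (35 @ 104) → take 5/38 of E → 14.21; 116/116 used.
Total value = 622.21

622.21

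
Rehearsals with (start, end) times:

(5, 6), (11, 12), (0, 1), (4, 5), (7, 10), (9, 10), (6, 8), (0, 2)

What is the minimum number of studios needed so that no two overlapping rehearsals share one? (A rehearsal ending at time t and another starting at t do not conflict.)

The answer is the maximum number of intervals overlapping at any instant.
starts: [0, 0, 4, 5, 6, 7, 9, 11]
ends:   [1, 2, 5, 6, 8, 10, 10, 12]
s0→1 s0→2  — peak 2.

2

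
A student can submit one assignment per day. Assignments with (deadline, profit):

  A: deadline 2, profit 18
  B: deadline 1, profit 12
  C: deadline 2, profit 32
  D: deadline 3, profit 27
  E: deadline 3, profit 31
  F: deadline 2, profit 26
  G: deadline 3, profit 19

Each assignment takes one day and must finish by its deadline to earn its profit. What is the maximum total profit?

90

By profit: C(d2,32), E(d3,31), D(d3,27), F(d2,26), G(d3,19), A(d2,18), B(d1,12)
C→slot 2; E→slot 3; D→slot 1; F skipped; G skipped; A skipped; B skipped.
Profit = 27 + 32 + 31 = 90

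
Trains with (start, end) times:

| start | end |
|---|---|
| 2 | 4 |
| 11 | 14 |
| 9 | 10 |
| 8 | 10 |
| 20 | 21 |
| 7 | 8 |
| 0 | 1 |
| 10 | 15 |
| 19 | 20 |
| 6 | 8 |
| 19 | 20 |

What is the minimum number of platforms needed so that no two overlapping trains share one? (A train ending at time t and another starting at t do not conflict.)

Events (time:±→running): 0:+→1 1:-→0 2:+→1 4:-→0 6:+→1 7:+→2 … peak 2.

2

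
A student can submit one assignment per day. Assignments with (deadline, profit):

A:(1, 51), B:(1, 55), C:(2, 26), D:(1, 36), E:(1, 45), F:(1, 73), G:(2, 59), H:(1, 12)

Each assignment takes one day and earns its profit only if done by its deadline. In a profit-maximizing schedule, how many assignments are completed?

2

Take jobs in profit order; each goes to the latest open slot no later than its deadline.
Profit order: F=73 G=59 B=55 A=51 E=45 D=36 C=26 H=12
Assign: F→slot 1, G→slot 2, B skipped, A skipped, E skipped, D skipped, C skipped, H skipped.
Slots: [1:F] [2:G]
2 of 8 scheduled.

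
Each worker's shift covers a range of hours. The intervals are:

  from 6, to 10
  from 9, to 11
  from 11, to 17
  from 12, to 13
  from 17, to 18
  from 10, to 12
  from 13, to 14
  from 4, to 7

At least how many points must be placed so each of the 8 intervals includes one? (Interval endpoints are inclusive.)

By right end: [4,7]  [6,10]  [9,11]  [10,12]  [12,13]  [13,14]  [11,17]  [17,18]
[4,7] uncovered → point at 7; [9,11] uncovered → point at 11; [12,13] uncovered → point at 13; [17,18] uncovered → point at 18.
Points: 7, 11, 13, 18 (4 total).

4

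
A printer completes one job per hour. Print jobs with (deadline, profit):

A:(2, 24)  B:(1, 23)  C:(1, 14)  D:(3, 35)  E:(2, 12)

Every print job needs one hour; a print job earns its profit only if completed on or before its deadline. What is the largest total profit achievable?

Profit order: D=35 A=24 B=23 C=14 E=12
Assign: D→slot 3, A→slot 2, B→slot 1, C skipped, E skipped.
Slots: [1:B] [2:A] [3:D]
Profit = 23 + 24 + 35 = 82

82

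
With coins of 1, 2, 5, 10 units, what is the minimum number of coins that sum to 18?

4

18 = 1×10 + 1×5 + 1×2 + 1×1
Total coins = 1 + 1 + 1 + 1 = 4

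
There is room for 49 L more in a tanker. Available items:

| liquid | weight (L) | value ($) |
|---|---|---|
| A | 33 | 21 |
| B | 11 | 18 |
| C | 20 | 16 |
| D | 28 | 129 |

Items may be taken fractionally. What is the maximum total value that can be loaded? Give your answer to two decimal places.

Ratios (sorted): D 4.61, B 1.64, C 0.80, A 0.64
take D (28 @ 129); take B (11 @ 18); take 10/20 of C → 8.00. Capacity used 49/49.
Total value = 155.00

155.00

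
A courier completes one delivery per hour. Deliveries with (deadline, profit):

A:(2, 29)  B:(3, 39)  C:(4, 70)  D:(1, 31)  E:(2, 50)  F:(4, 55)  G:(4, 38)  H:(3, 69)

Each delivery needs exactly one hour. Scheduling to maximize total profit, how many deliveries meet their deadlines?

4

Take jobs in profit order; each goes to the latest open slot no later than its deadline.
By profit: C(d4,70), H(d3,69), F(d4,55), E(d2,50), B(d3,39), G(d4,38), D(d1,31), A(d2,29)
C→slot 4; H→slot 3; F→slot 2; E→slot 1; B skipped; G skipped; D skipped; A skipped.
4 of 8 scheduled.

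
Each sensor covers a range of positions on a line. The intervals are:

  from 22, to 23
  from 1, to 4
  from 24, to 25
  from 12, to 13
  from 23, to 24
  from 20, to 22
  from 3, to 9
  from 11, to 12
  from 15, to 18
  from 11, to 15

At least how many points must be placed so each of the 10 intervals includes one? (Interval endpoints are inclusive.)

5

Process intervals by earliest right end; each time one isn't hit yet, stab at its right endpoint.
By right end: [1,4]  [3,9]  [11,12]  [12,13]  [11,15]  [15,18]  [20,22]  [22,23]  [23,24]  [24,25]
[1,4] uncovered → point at 4; [11,12] uncovered → point at 12; [15,18] uncovered → point at 18; [20,22] uncovered → point at 22; [23,24] uncovered → point at 24.
Points: 4, 12, 18, 22, 24 (5 total).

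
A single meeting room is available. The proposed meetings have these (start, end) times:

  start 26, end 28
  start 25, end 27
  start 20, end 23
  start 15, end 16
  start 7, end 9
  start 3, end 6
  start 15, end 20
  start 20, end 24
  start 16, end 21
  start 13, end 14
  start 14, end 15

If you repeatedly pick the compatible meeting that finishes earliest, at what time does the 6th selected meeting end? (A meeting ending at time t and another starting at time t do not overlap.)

21

Greedy by earliest finish: after sorting by end time, pick each interval compatible with the last pick.
By end time: (3,6), (7,9), (13,14), (14,15), (15,16), (15,20), (16,21), (20,23), (20,24), (25,27), (26,28).
Pick (3,6); next start ≥ 6 → (7,9); next start ≥ 9 → (13,14); next start ≥ 14 → (14,15); next start ≥ 15 → (15,16); next start ≥ 16 → (16,21); next start ≥ 21 → (25,27).
Selected: (3,6) (7,9) (13,14) (14,15) (15,16) (16,21) (25,27)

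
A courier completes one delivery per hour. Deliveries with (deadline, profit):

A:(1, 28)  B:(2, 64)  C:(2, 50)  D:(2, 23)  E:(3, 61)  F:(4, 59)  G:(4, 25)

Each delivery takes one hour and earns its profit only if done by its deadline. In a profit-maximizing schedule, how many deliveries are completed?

Profit order: B=64 E=61 F=59 C=50 A=28 G=25 D=23
Assign: B→slot 2, E→slot 3, F→slot 4, C→slot 1, A skipped, G skipped, D skipped.
Slots: [1:C] [2:B] [3:E] [4:F]
4 of 7 scheduled.

4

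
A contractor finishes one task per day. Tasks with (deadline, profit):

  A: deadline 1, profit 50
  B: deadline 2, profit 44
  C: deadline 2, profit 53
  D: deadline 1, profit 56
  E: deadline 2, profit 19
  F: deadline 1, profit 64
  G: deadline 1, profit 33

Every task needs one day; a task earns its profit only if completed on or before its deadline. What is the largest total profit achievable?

117

Sort by profit descending; place each in the latest free slot ≤ its deadline.
By profit: F(d1,64), D(d1,56), C(d2,53), A(d1,50), B(d2,44), G(d1,33), E(d2,19)
F→slot 1; D skipped; C→slot 2; A skipped; B skipped; G skipped; E skipped.
Profit = 64 + 53 = 117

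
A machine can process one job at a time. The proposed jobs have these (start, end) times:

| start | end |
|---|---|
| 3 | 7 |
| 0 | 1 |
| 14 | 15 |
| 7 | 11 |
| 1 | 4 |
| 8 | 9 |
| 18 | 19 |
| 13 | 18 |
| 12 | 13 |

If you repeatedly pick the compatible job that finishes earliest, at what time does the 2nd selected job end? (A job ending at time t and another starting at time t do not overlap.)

Greedy by earliest finish: after sorting by end time, pick each interval compatible with the last pick.
Sorted by end: (0,1)  (1,4)  (3,7)  (8,9)  (7,11)  (12,13)  (14,15)  (13,18)  (18,19)
take (0,1); take (1,4); take (8,9); take (12,13); take (14,15); take (18,19).
Selected: (0,1) (1,4) (8,9) (12,13) (14,15) (18,19)

4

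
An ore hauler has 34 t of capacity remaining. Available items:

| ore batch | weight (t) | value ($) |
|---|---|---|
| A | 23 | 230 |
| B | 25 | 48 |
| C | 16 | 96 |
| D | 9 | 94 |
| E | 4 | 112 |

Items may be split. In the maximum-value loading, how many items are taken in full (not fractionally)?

2

Greedy by value/weight ratio, highest first.
Order: E (112/4=28.00) > D (94/9=10.44) > A (230/23=10.00) > C (96/16=6.00) > B (48/25=1.92)
Fill: take E (4 @ 112) → take D (9 @ 94) → take 21/23 of A → 210.00; 34/34 used.
2 item(s) taken whole; one partial (take 21/23 of A).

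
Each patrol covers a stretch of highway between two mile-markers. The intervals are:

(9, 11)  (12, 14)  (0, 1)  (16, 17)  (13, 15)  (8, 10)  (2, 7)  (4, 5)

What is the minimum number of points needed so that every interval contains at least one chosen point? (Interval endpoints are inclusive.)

5

By right end: [0,1]  [4,5]  [2,7]  [8,10]  [9,11]  [12,14]  [13,15]  [16,17]
[0,1] uncovered → point at 1; [4,5] uncovered → point at 5; [8,10] uncovered → point at 10; [12,14] uncovered → point at 14; [16,17] uncovered → point at 17.
Points: 1, 5, 10, 14, 17 (5 total).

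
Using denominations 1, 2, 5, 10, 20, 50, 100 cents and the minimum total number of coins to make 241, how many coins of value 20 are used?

241 − 2×100→41 − 2×20→1 − 1×1→0
Count of 20: 2

2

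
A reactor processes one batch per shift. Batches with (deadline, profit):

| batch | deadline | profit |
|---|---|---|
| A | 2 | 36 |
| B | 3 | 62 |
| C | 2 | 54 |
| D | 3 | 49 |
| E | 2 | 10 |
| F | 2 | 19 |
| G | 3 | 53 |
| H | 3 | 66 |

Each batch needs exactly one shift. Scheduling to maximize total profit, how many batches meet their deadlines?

By profit: H(d3,66), B(d3,62), C(d2,54), G(d3,53), D(d3,49), A(d2,36), F(d2,19), E(d2,10)
H→slot 3; B→slot 2; C→slot 1; G skipped; D skipped; A skipped; F skipped; E skipped.
3 of 8 scheduled.

3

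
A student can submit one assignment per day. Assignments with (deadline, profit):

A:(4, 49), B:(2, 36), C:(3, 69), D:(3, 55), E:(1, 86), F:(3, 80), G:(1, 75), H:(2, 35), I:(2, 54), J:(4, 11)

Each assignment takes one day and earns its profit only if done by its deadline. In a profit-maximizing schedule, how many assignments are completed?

Sort by profit descending; place each in the latest free slot ≤ its deadline.
Profit order: E=86 F=80 G=75 C=69 D=55 I=54 A=49 B=36 H=35 J=11
Assign: E→slot 1, F→slot 3, G skipped, C→slot 2, D skipped, I skipped, A→slot 4, B skipped, H skipped, J skipped.
Slots: [1:E] [2:C] [3:F] [4:A]
4 of 10 scheduled.

4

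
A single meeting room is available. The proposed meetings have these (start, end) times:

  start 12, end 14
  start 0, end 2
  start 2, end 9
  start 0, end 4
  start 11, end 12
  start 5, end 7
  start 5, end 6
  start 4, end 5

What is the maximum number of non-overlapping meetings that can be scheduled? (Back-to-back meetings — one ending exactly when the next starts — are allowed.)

By end time: (0,2), (0,4), (4,5), (5,6), (5,7), (2,9), (11,12), (12,14).
Pick (0,2); next start ≥ 2 → (4,5); next start ≥ 5 → (5,6); next start ≥ 6 → (11,12); next start ≥ 12 → (12,14).
Selected 5 meetings.

5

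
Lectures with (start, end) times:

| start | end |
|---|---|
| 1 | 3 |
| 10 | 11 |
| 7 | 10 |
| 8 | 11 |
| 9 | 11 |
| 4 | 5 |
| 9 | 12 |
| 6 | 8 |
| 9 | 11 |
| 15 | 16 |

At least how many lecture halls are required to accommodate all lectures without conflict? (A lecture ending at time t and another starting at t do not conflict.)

5

Count concurrent intervals with a sweep; the peak is the room count.
Events (time:±→running): 1:+→1 3:-→0 4:+→1 5:-→0 6:+→1 7:+→2 8:-→1 8:+→2 9:+→3 9:+→4 9:+→5 … peak 5.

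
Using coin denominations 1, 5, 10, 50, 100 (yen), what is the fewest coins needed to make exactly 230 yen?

5

Greedy: take as many of the largest coin as possible, then repeat with the remainder.
230 = 2×100 + 3×10
Total coins = 2 + 3 = 5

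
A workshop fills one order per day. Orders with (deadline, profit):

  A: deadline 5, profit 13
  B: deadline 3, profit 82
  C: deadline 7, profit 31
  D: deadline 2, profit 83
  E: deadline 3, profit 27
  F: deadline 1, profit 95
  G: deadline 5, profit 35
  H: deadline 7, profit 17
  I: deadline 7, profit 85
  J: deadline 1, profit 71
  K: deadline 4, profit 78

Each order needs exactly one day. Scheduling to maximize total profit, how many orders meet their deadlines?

Sort by profit descending; place each in the latest free slot ≤ its deadline.
Profit order: F=95 I=85 D=83 B=82 K=78 J=71 G=35 C=31 E=27 H=17 A=13
Assign: F→slot 1, I→slot 7, D→slot 2, B→slot 3, K→slot 4, J skipped, G→slot 5, C→slot 6, E skipped, H skipped, A skipped.
Slots: [1:F] [2:D] [3:B] [4:K] [5:G] [6:C] [7:I]
7 of 11 scheduled.

7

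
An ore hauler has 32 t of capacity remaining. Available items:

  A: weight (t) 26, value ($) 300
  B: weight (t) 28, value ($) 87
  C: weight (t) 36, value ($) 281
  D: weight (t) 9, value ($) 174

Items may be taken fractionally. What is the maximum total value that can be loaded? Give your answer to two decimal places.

439.38

Order: D (174/9=19.33) > A (300/26=11.54) > C (281/36=7.81) > B (87/28=3.11)
Fill: take D (9 @ 174) → take 23/26 of A → 265.38; 32/32 used.
Total value = 439.38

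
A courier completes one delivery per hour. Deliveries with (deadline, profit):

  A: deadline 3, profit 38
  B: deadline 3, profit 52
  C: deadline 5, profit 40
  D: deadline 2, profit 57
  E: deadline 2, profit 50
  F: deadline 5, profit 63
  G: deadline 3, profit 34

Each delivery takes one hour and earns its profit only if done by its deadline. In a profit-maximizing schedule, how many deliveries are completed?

5

Sort by profit descending; place each in the latest free slot ≤ its deadline.
Profit order: F=63 D=57 B=52 E=50 C=40 A=38 G=34
Assign: F→slot 5, D→slot 2, B→slot 3, E→slot 1, C→slot 4, A skipped, G skipped.
Slots: [1:E] [2:D] [3:B] [4:C] [5:F]
5 of 7 scheduled.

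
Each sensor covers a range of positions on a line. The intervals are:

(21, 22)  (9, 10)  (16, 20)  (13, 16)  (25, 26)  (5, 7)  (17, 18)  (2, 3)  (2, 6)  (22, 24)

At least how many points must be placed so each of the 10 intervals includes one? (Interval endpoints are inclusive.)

Process intervals by earliest right end; each time one isn't hit yet, stab at its right endpoint.
Sorted: [2,3] [2,6] [5,7] [9,10] [13,16] [17,18] [16,20] [21,22] [22,24] [25,26]
{[2,3],[2,6]} hit by 3; {[5,7]} hit by 7; {[9,10]} hit by 10; {[13,16]} hit by 16; {[17,18],[16,20]} hit by 18; {[21,22],[22,24]} hit by 22; {[25,26]} hit by 26.
Points: 3, 7, 10, 16, 18, 22, 26 (7 total).

7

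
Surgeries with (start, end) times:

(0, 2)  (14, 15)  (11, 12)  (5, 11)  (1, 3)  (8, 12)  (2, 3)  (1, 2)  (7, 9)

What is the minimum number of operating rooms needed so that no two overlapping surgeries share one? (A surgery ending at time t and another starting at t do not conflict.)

3

The answer is the maximum number of intervals overlapping at any instant.
Events (time:±→running): 0:+→1 1:+→2 1:+→3 … peak 3.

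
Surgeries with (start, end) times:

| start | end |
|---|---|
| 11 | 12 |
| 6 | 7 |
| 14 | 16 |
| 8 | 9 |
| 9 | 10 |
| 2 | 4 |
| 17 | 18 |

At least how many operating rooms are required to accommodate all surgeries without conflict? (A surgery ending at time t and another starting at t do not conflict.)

1

The answer is the maximum number of intervals overlapping at any instant.
starts: [2, 6, 8, 9, 11, 14, 17]
ends:   [4, 7, 9, 10, 12, 16, 18]
s2→1  — peak 1.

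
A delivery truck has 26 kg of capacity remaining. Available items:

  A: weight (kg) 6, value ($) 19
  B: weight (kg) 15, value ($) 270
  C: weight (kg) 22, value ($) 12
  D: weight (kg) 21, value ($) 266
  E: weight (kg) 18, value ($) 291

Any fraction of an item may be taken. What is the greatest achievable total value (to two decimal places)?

Ratios (sorted): B 18.00, E 16.17, D 12.67, A 3.17, C 0.55
take B (15 @ 270); take 11/18 of E → 177.83. Capacity used 26/26.
Total value = 447.83

447.83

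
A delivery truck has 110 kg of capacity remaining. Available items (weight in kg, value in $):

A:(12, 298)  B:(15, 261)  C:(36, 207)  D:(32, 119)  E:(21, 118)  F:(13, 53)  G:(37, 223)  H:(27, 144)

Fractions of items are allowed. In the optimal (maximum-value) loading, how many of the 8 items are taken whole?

4

Sort by value per unit weight and fill in that order.
Order: A (298/12=24.83) > B (261/15=17.40) > G (223/37=6.03) > C (207/36=5.75) > E (118/21=5.62) > H (144/27=5.33) > F (53/13=4.08) > D (119/32=3.72)
Fill: take A (12 @ 298) → take B (15 @ 261) → take G (37 @ 223) → take C (36 @ 207) → take 10/21 of E → 56.19; 110/110 used.
4 item(s) taken whole; one partial (take 10/21 of E).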